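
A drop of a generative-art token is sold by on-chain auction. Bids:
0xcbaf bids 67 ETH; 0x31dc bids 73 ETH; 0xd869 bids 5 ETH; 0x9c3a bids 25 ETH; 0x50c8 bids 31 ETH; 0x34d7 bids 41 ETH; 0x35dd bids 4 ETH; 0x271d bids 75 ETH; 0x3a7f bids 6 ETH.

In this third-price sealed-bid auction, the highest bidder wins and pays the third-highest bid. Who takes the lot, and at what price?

Third-price sealed-bid auction: the highest bidder wins and pays the third-highest bid.
Sorting bids: 75 (0x271d) > 73 (0x31dc) > 67 (0xcbaf) > 41 (0x34d7) > 31 (0x50c8) > 25 (0x9c3a) > …
0x271d is highest; pays the third-highest bid, 67 ETH.

0x271d pays 67 ETH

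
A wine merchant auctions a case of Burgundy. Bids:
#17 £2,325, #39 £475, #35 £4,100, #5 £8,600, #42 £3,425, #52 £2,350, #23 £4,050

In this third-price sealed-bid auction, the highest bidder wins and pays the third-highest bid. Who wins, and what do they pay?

Bids ranked: 8,600 (#5) > 4,100 (#35) > 4,050 (#23) > 3,425 (#42) > 2,350 (#52) > 2,325 (#17) > …
#5 is highest; pays the third-highest bid, £4,050.

#5 pays £4,050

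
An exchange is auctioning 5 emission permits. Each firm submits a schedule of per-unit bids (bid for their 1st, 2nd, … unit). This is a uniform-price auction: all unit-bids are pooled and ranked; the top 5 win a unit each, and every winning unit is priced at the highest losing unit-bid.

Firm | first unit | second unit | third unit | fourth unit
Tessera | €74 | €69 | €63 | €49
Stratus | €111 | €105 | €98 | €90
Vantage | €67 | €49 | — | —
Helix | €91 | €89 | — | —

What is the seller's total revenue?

Total revenue: €445

Pooled unit-bids ranked (top 5): 111 (Stratus-1), 105 (Stratus-2), 98 (Stratus-3), 91 (Helix-1), 90 (Stratus-4)
First bid not allocated: €89.
Allocation: Helix 1, Stratus 4. Every unit priced at €89.
Revenue = 5 × 89 = €445.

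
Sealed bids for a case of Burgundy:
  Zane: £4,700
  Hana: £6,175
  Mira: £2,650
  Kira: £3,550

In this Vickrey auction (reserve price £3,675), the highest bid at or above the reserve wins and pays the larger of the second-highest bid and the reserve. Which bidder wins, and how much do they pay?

Rule: the highest bid at or above the reserve wins and pays the larger of the second-highest bid and the reserve.
Bids ranked: 6,175 (Hana) > 4,700 (Zane) > 3,550 (Kira) > 2,650 (Mira)
Highest eligible bid: Hana at £6,175.
Second-highest bid £4,700 exceeds the reserve £3,675 → payment £4,700.

Hana pays £4,700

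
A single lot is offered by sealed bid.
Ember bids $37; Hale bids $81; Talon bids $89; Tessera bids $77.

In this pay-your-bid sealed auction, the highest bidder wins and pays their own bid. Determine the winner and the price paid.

Talon pays $89

Bids in order: 89 (Talon) > 81 (Hale) > 77 (Tessera) > 37 (Ember)
Talon has the highest bid and pays exactly that: $89.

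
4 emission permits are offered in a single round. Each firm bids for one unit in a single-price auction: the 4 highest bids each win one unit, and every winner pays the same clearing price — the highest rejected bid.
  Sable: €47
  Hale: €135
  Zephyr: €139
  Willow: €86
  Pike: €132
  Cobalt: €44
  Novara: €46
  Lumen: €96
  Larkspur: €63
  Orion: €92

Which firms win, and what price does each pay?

Zephyr, Hale, Pike, Lumen; each pays €92

Sorting: 139 (Zephyr), 135 (Hale), 132 (Pike), 96 (Lumen), 92 (Orion), 86 (Willow), …
Top 4: Zephyr, Hale, Pike, Lumen.
First losing bid is Orion's €92, which sets the uniform price.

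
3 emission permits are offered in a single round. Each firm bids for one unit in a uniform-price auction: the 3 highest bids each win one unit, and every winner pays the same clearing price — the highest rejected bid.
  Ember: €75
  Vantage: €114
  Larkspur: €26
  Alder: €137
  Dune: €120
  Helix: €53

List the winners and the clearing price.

Bids ranked high→low: 137 (Alder), 120 (Dune), 114 (Vantage), 75 (Ember), 53 (Helix), …
The 3 highest are Alder, Dune, Vantage.
First losing bid is Ember's €75, which sets the uniform price.

Alder, Dune, Vantage; each pays €75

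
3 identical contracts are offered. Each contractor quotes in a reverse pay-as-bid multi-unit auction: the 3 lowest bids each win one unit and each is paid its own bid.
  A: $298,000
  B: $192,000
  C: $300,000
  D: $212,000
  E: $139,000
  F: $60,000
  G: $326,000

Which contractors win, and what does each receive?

F $60,000, E $139,000, B $192,000

Bids ranked low→high: 60,000 (F), 139,000 (E), 192,000 (B), 212,000 (D), 298,000 (A), …
Lowest 3: F, E, B.
Each winner is paid its own bid: F $60,000, E $139,000, B $192,000.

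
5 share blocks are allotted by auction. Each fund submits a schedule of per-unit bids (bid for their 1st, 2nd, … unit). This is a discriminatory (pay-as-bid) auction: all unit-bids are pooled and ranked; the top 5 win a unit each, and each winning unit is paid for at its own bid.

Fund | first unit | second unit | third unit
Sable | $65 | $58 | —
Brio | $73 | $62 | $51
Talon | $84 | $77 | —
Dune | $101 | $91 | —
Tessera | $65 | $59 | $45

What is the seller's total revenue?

Total revenue: $426

Merging the schedules and taking the best 5: 101 (Dune-1), 91 (Dune-2), 84 (Talon-1), 77 (Talon-2), 73 (Brio-1)
Next rejected bid: $65 (not a price — pay-as-bid).
Each winning unit pays its own bid.
Revenue = 101 + 91 + 84 + 77 + 73 = $426.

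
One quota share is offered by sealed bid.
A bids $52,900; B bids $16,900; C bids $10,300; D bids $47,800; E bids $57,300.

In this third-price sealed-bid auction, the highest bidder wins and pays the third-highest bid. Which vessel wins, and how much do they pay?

Third-price sealed-bid auction: the highest bidder wins and pays the third-highest bid.
Bids in order: 57,300 (E) > 52,900 (A) > 47,800 (D) > 16,900 (B) > 10,300 (C)
E wins; payment is bid #3 in the ranking = $47,800.

E pays $47,800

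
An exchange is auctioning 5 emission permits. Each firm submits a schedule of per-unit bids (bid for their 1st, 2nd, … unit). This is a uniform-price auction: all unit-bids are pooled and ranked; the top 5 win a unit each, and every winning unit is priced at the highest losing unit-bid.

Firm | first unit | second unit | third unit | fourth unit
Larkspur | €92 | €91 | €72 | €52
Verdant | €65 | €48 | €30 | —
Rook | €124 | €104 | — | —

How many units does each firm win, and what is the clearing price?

Larkspur 3, Rook 2; clearing price €65

Merging the schedules and taking the best 5: 124 (Rook-1), 104 (Rook-2), 92 (Larkspur-1), 91 (Larkspur-2), 72 (Larkspur-3)
The (k+1)-th unit-bid is €65.
Allocation: Larkspur 3, Rook 2.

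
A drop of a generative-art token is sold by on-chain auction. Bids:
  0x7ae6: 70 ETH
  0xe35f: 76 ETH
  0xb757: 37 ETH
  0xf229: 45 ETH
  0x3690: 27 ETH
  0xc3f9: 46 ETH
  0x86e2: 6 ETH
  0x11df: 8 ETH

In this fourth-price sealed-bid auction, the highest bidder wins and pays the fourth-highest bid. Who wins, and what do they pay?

0xe35f pays 45 ETH

Sorting bids: 76 (0xe35f) > 70 (0x7ae6) > 46 (0xc3f9) > 45 (0xf229) > 37 (0xb757) > 27 (0x3690) > …
0xe35f wins; payment is bid #4 in the ranking = 45 ETH.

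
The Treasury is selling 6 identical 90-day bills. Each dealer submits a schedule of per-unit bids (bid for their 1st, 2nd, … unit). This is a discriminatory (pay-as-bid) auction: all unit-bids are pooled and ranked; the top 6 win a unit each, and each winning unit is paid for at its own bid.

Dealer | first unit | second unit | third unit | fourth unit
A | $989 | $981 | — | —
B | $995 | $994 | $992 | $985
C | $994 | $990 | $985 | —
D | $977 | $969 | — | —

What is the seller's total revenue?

Total revenue: $5,954

All unit-bids, highest first — top 6: 995 (B-1), 994 (B-2), 994 (C-1), 992 (B-3), 990 (C-2), 989 (A-1)
Next rejected bid: $985 (not a price — pay-as-bid).
Each winning unit pays its own bid.
Revenue = 995 + 994 + 994 + 992 + 990 + 989 = $5,954.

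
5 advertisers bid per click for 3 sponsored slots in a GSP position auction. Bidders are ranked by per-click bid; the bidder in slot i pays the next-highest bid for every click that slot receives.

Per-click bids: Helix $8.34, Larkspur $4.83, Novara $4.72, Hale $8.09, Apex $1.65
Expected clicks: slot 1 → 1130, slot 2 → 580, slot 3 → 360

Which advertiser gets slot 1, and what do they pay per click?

Helix; $8.09 per click

Sorting advertisers: $8.34 (Helix) > $8.09 (Hale) > $4.83 (Larkspur) > $4.72 (Novara) > …
Slot 1 goes to the first-ranked bidder, Helix, who pays the next bid down: $8.09/click.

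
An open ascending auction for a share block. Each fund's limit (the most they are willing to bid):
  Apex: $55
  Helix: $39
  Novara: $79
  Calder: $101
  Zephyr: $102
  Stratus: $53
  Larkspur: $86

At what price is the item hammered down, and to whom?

Limits ranked: 102 (Zephyr) > 101 (Calder) > 86 (Larkspur) > 79 (Novara) > 55 (Apex) > 53 (Stratus) > …
Once the price passes $101, only Zephyr is left; the hammer falls at Calder's limit of $101.

Zephyr wins at $101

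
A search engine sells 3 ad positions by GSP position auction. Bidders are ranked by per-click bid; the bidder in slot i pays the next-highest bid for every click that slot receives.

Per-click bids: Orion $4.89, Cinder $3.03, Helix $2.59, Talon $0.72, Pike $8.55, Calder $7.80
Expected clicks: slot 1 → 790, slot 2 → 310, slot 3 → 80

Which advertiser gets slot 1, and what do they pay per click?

Ranked by bid: $8.55 (Pike) > $7.80 (Calder) > $4.89 (Orion) > $3.03 (Cinder) > …
Slot 1 goes to the first-ranked bidder, Pike, who pays the next bid down: $7.80/click.

Pike; $7.80 per click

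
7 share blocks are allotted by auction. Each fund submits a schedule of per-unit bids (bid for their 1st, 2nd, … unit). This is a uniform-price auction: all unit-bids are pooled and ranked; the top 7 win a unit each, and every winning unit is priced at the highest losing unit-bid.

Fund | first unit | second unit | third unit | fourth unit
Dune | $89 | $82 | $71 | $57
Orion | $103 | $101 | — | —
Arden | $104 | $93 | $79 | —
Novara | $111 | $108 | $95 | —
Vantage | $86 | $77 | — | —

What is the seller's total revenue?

Pooled unit-bids ranked (top 7): 111 (Novara-1), 108 (Novara-2), 104 (Arden-1), 103 (Orion-1), 101 (Orion-2), 95 (Novara-3), 93 (Arden-2)
First bid not allocated: $89.
Allocation: Arden 2, Novara 3, Orion 2. Every unit priced at $89.
Revenue = 7 × 89 = $623.

Total revenue: $623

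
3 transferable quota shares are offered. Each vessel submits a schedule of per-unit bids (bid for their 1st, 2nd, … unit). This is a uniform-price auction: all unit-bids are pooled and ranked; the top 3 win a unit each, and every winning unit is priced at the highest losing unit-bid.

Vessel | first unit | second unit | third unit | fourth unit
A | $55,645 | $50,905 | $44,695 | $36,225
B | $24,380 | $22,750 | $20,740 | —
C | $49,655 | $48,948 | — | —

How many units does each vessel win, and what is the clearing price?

Merging the schedules and taking the best 3: 55,645 (A-1), 50,905 (A-2), 49,655 (C-1)
First bid not allocated: $48,948.
Allocation: A 2, C 1.

A 2, C 1; clearing price $48,948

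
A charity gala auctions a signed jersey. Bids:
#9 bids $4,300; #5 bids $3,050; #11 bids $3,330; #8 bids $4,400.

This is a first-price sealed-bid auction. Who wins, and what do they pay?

First-price sealed-bid auction: the highest bidder wins and pays their own bid.
Bids ranked: 4,400 (#8) > 4,300 (#9) > 3,330 (#11) > 3,050 (#5)
#8 is highest → pays own bid, $4,400.

#8 pays $4,400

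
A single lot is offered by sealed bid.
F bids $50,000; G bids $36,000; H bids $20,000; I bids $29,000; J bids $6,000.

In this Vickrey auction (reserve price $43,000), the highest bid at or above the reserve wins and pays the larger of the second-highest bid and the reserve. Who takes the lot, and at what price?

F pays $43,000

Bids in order: 50,000 (F) > 36,000 (G) > 29,000 (I) > 20,000 (H) > 6,000 (J)
Highest eligible bid: F at $50,000.
max(second-highest $36,000, reserve $43,000) = $43,000.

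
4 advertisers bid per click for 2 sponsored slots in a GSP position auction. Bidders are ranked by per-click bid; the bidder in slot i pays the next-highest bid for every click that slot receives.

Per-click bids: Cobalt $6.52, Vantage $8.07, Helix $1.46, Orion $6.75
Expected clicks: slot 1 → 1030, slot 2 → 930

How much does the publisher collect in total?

Total revenue: $13016.10

Ranked by bid: $8.07 (Vantage) > $6.75 (Orion) > $6.52 (Cobalt) > …
Slot 1: Vantage pays $6.75 × 1030 = $6952.50
Slot 2: Orion pays $6.52 × 930 = $6063.60
Total = $13016.10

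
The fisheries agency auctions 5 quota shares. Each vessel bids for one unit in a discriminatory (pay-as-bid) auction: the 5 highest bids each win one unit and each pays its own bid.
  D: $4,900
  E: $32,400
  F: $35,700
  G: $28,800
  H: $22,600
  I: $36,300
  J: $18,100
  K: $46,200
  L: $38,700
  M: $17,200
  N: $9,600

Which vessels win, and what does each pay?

K $46,200, L $38,700, I $36,300, F $35,700, E $32,400

Ordering the bids: 46,200 (K), 38,700 (L), 36,300 (I), 35,700 (F), 32,400 (E), 28,800 (G), 22,600 (H), …
Winners (5 units): K, L, I, F, E.
Each winner pays its own bid: K $46,200, L $38,700, I $36,300, F $35,700, E $32,400.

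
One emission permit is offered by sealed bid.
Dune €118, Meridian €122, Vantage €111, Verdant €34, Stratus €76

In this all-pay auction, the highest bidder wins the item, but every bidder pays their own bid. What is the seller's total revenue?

Total revenue: €461

Bids in order: 122 (Meridian) > 118 (Dune) > 111 (Vantage) > 76 (Stratus) > 34 (Verdant)
Every bidder forfeits their bid regardless of winning.
Revenue = 118 + 122 + 111 + 34 + 76 = €461.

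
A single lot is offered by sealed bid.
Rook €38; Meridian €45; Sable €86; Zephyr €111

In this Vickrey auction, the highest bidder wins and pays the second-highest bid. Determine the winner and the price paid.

Zephyr pays €86

Bids in order: 111 (Zephyr) > 86 (Sable) > 45 (Meridian) > 38 (Rook)
Zephyr wins with the highest bid; price is set by the runner-up at €86.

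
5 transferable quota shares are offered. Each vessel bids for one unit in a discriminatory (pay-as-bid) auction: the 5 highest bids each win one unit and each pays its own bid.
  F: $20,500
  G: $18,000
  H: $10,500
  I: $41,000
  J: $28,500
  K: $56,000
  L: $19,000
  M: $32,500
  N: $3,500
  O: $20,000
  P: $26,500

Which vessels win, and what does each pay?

K $56,000, I $41,000, M $32,500, J $28,500, P $26,500

Sorting: 56,000 (K), 41,000 (I), 32,500 (M), 28,500 (J), 26,500 (P), 20,500 (F), 20,000 (O), …
Winners (5 units): K, I, M, J, P.
Each winner pays its own bid: K $56,000, I $41,000, M $32,500, J $28,500, P $26,500.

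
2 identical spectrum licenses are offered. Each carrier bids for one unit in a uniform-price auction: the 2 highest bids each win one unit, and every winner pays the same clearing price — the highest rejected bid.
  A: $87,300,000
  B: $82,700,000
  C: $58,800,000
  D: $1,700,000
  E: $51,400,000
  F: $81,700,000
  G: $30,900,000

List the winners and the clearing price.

A, B; each pays $81,700,000

Bids ranked high→low: 87,300,000 (A), 82,700,000 (B), 81,700,000 (F), 58,800,000 (C), …
Top 2: A, B.
Clearing price = highest rejected bid = $81,700,000.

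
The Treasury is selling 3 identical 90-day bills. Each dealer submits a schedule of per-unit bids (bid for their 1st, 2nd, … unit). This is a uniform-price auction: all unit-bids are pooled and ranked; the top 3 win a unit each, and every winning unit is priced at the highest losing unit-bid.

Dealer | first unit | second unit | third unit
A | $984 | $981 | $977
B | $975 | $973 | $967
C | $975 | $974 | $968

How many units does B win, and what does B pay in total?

B: 0 units, pays $0

Pooled unit-bids ranked (top 3): 984 (A-1), 981 (A-2), 977 (A-3)
Highest rejected unit-bid = $975.
B wins 0 unit(s) at $975 each.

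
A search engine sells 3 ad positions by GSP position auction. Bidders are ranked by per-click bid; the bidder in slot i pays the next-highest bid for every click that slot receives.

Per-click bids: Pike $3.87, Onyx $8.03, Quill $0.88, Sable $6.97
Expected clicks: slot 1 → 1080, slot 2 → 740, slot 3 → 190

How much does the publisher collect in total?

Sorting advertisers: $8.03 (Onyx) > $6.97 (Sable) > $3.87 (Pike) > $0.88 (Quill)
Slot 1: Onyx pays $6.97 × 1080 = $7527.60
Slot 2: Sable pays $3.87 × 740 = $2863.80
Slot 3: Pike pays $0.88 × 190 = $167.20
Total = $10558.60

Total revenue: $10558.60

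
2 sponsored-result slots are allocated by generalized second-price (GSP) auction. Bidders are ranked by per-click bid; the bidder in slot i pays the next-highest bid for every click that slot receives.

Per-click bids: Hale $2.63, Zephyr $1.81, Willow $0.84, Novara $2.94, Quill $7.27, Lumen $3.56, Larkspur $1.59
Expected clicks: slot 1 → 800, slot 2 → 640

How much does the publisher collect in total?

Sorting advertisers: $7.27 (Quill) > $3.56 (Lumen) > $2.94 (Novara) > …
Slot 1: Quill pays $3.56 × 800 = $2848.00
Slot 2: Lumen pays $2.94 × 640 = $1881.60
Total = $4729.60

Total revenue: $4729.60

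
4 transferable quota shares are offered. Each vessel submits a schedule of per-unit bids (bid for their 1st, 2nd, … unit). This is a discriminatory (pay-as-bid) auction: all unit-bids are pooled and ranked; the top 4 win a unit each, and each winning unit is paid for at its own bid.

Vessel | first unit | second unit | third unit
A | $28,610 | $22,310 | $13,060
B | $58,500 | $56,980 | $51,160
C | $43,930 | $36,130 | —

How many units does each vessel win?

B 3, C 1

Pooled unit-bids ranked (top 4): 58,500 (B-1), 56,980 (B-2), 51,160 (B-3), 43,930 (C-1)
Next rejected bid: $36,130 (not a price — pay-as-bid).
Allocation: B 3, C 1.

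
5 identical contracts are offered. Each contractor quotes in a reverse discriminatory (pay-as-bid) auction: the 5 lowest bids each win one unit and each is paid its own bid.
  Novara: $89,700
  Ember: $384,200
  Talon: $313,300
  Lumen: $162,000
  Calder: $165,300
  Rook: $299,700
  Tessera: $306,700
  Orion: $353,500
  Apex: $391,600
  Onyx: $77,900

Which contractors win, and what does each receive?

Bids ranked low→high: 77,900 (Onyx), 89,700 (Novara), 162,000 (Lumen), 165,300 (Calder), 299,700 (Rook), 306,700 (Tessera), 313,300 (Talon), …
Lowest 5: Onyx, Novara, Lumen, Calder, Rook.
Each winner is paid its own bid: Onyx $77,900, Novara $89,700, Lumen $162,000, Calder $165,300, Rook $299,700.

Onyx $77,900, Novara $89,700, Lumen $162,000, Calder $165,300, Rook $299,700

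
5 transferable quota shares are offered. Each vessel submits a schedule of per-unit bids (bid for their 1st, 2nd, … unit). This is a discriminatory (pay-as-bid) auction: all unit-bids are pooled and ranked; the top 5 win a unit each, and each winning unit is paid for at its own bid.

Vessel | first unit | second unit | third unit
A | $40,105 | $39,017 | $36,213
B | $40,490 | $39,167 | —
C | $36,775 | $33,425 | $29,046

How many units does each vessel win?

A 2, B 2, C 1

Pooled unit-bids ranked (top 5): 40,490 (B-1), 40,105 (A-1), 39,167 (B-2), 39,017 (A-2), 36,775 (C-1)
Next rejected bid: $36,213 (not a price — pay-as-bid).
Allocation: A 2, B 2, C 1.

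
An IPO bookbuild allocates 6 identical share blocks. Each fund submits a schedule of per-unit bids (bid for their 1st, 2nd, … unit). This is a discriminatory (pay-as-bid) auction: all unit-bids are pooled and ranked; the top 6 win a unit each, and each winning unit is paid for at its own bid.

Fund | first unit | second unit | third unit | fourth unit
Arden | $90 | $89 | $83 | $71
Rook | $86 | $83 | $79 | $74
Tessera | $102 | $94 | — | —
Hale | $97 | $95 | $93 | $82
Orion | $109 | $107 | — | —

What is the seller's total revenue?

Pooled unit-bids ranked (top 6): 109 (Orion-1), 107 (Orion-2), 102 (Tessera-1), 97 (Hale-1), 95 (Hale-2), 94 (Tessera-2)
Next rejected bid: $93 (not a price — pay-as-bid).
Each winning unit pays its own bid.
Revenue = 109 + 107 + 102 + 97 + 95 + 94 = $604.

Total revenue: $604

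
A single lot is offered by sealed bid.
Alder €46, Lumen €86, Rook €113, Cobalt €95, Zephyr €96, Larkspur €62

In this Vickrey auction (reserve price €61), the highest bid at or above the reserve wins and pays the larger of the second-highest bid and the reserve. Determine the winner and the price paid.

Bids in order: 113 (Rook) > 96 (Zephyr) > 95 (Cobalt) > 86 (Lumen) > 62 (Larkspur) > 46 (Alder)
Rook has the top bid at or above the reserve (€113).
Second-highest bid €96 exceeds the reserve €61 → payment €96.

Rook pays €96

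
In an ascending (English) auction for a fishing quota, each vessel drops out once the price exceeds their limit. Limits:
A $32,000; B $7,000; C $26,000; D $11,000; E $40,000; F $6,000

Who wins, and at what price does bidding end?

E wins at $32,000

Rule: the price rises until one bidder remains; the winner pays the price at which the last rival dropped out.
Sorting limits: 40,000 (E) > 32,000 (A) > 26,000 (C) > 11,000 (D) > 7,000 (B) > 6,000 (F)
A is the last rival to drop out, at $32,000; E remains and wins at that price.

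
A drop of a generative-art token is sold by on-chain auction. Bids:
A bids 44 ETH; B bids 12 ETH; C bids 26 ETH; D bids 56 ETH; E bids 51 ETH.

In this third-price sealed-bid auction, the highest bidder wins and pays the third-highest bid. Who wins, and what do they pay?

D pays 44 ETH

Rule: the highest bidder wins and pays the third-highest bid.
Bids ranked: 56 (D) > 51 (E) > 44 (A) > 26 (C) > 12 (B)
D is highest; pays the third-highest bid, 44 ETH.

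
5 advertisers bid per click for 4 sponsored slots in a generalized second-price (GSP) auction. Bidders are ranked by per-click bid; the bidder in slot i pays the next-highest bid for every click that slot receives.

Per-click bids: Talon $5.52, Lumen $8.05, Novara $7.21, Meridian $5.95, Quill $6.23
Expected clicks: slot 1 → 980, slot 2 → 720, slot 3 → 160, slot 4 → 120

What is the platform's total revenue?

Total revenue: $13165.80

Ranked by bid: $8.05 (Lumen) > $7.21 (Novara) > $6.23 (Quill) > $5.95 (Meridian) > $5.52 (Talon)
Slot 1: Lumen pays $7.21 × 980 = $7065.80
Slot 2: Novara pays $6.23 × 720 = $4485.60
Slot 3: Quill pays $5.95 × 160 = $952.00
Slot 4: Meridian pays $5.52 × 120 = $662.40
Total = $13165.80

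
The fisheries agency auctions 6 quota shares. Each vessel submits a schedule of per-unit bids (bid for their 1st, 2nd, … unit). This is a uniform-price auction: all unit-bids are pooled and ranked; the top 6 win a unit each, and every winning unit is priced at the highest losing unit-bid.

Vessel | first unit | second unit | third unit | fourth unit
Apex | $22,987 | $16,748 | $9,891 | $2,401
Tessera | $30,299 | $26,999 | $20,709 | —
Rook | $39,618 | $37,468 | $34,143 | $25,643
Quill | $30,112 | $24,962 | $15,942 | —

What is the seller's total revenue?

Total revenue: $153,858

Merging the schedules and taking the best 6: 39,618 (Rook-1), 37,468 (Rook-2), 34,143 (Rook-3), 30,299 (Tessera-1), 30,112 (Quill-1), 26,999 (Tessera-2)
First bid not allocated: $25,643.
Allocation: Quill 1, Rook 3, Tessera 2. Every unit priced at $25,643.
Revenue = 6 × 25,643 = $153,858.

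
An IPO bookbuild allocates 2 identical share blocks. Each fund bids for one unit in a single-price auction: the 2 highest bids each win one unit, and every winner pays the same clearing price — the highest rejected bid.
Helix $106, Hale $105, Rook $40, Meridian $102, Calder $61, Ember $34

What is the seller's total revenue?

Total revenue: $204

Sorting: 106 (Helix), 105 (Hale), 102 (Meridian), 61 (Calder), …
Top 2: Helix, Hale.
Clearing price = highest rejected bid = $102.
Total revenue = 2 × $102 = $204.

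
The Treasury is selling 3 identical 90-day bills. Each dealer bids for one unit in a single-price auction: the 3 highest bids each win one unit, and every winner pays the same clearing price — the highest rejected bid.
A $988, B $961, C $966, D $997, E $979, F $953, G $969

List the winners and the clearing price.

D, A, E; each pays $969

Bids ranked high→low: 997 (D), 988 (A), 979 (E), 969 (G), 966 (C), …
The 3 highest are D, A, E.
Highest unsuccessful bid: $969 → clearing price.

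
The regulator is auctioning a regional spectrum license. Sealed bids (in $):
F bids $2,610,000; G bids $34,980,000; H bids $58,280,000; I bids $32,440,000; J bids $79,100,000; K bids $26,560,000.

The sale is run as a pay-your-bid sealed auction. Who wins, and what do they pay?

Bids ranked: 79,100,000 (J) > 58,280,000 (H) > 34,980,000 (G) > 32,440,000 (I) > 26,560,000 (K) > 2,610,000 (F)
J is highest → pays own bid, $79,100,000.

J pays $79,100,000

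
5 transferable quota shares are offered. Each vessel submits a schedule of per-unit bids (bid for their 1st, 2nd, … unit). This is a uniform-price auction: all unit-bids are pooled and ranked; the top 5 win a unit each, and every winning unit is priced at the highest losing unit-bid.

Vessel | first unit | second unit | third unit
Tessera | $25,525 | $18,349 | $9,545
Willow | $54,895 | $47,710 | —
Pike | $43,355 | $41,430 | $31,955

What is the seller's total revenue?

Merging the schedules and taking the best 5: 54,895 (Willow-1), 47,710 (Willow-2), 43,355 (Pike-1), 41,430 (Pike-2), 31,955 (Pike-3)
Highest rejected unit-bid = $25,525.
Allocation: Pike 3, Willow 2. Every unit priced at $25,525.
Revenue = 5 × 25,525 = $127,625.

Total revenue: $127,625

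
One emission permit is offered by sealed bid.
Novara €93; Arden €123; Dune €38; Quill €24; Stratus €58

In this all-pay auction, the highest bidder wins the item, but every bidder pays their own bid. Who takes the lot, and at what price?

Arden pays €123

Sorting bids: 123 (Arden) > 93 (Novara) > 58 (Stratus) > 38 (Dune) > 24 (Quill)
Arden wins with the top bid; all bids are sunk regardless.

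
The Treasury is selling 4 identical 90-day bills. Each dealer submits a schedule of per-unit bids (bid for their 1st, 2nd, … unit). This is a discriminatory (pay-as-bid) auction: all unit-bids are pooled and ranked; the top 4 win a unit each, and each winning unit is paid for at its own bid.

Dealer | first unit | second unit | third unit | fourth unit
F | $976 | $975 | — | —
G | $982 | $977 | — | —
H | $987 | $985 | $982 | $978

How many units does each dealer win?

G 1, H 3

Merging the schedules and taking the best 4: 987 (H-1), 985 (H-2), 982 (G-1), 982 (H-3)
Next rejected bid: $978 (not a price — pay-as-bid).
Allocation: G 1, H 3.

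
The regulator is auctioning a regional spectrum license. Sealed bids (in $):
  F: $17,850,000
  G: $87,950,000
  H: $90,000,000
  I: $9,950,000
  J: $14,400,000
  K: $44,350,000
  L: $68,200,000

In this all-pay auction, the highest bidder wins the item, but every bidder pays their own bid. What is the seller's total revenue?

Total revenue: $332,700,000

Rule: the highest bidder wins the item, but every bidder pays their own bid.
Sorting bids: 90,000,000 (H) > 87,950,000 (G) > 68,200,000 (L) > 44,350,000 (K) > 17,850,000 (F) > 14,400,000 (J) > …
Every bidder forfeits their bid regardless of winning.
Revenue = 17,850,000 + 87,950,000 + 90,000,000 + 9,950,000 + 14,400,000 + 44,350,000 + 68,200,000 = $332,700,000.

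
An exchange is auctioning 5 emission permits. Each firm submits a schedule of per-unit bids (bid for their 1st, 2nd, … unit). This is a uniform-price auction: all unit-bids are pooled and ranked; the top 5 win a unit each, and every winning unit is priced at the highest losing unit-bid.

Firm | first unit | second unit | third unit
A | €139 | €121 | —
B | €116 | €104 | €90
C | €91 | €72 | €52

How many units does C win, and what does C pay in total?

C: 1 unit, pays €90

Pooled unit-bids ranked (top 5): 139 (A-1), 121 (A-2), 116 (B-1), 104 (B-2), 91 (C-1)
The (k+1)-th unit-bid is €90.
C wins 1 unit(s) at €90 each.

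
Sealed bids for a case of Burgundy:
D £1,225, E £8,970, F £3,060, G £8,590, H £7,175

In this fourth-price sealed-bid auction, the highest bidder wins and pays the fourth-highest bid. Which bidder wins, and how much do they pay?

E pays £3,060

Sorting bids: 8,970 (E) > 8,590 (G) > 7,175 (H) > 3,060 (F) > 1,225 (D)
E wins; payment is bid #4 in the ranking = £3,060.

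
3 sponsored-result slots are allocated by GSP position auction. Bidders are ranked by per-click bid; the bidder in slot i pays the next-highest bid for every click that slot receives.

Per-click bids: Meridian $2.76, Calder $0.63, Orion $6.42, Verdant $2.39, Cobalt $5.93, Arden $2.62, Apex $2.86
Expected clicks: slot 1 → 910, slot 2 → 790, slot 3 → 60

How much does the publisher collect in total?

Sorting advertisers: $6.42 (Orion) > $5.93 (Cobalt) > $2.86 (Apex) > $2.76 (Meridian) > …
Slot 1: Orion pays $5.93 × 910 = $5396.30
Slot 2: Cobalt pays $2.86 × 790 = $2259.40
Slot 3: Apex pays $2.76 × 60 = $165.60
Total = $7821.30

Total revenue: $7821.30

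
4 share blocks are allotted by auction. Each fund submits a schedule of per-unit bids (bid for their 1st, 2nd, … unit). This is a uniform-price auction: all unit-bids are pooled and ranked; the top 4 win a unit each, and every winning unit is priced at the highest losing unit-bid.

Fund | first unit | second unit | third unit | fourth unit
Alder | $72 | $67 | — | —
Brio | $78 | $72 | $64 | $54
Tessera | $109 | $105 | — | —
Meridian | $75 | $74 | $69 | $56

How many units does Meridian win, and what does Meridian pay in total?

All unit-bids, highest first — top 4: 109 (Tessera-1), 105 (Tessera-2), 78 (Brio-1), 75 (Meridian-1)
Highest rejected unit-bid = $74.
Meridian wins 1 unit(s) at $74 each.

Meridian: 1 unit, pays $74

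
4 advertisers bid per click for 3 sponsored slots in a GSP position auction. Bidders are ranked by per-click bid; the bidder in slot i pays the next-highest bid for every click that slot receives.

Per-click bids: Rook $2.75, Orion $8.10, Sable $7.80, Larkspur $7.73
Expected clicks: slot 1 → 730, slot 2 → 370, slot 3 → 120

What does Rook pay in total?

Sorting advertisers: $8.10 (Orion) > $7.80 (Sable) > $7.73 (Larkspur) > $2.75 (Rook)
Rook ranks below slot 3 → no slot, pays nothing.

Rook pays $0.00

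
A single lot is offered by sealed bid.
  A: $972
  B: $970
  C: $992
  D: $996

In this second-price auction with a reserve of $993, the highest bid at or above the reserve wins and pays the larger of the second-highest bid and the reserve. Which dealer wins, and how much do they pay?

Second-price auction with a reserve of $993: the highest bid at or above the reserve wins and pays the larger of the second-highest bid and the reserve.
Bids ranked: 996 (D) > 992 (C) > 972 (A) > 970 (B)
Highest eligible bid: D at $996.
max(second-highest $992, reserve $993) = $993.

D pays $993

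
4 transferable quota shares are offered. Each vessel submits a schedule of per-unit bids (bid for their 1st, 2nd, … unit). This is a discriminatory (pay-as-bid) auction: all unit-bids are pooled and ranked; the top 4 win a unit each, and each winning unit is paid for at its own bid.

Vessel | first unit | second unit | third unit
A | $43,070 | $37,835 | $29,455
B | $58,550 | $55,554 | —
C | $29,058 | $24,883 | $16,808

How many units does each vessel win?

A 2, B 2

Pooled unit-bids ranked (top 4): 58,550 (B-1), 55,554 (B-2), 43,070 (A-1), 37,835 (A-2)
Next rejected bid: $29,455 (not a price — pay-as-bid).
Allocation: A 2, B 2.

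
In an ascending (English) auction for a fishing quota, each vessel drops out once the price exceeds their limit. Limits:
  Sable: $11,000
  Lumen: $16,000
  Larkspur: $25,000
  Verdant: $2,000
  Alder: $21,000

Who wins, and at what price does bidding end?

Sorting limits: 25,000 (Larkspur) > 21,000 (Alder) > 16,000 (Lumen) > 11,000 (Sable) > 2,000 (Verdant)
Once the price passes $21,000, only Larkspur is left; the hammer falls at Alder's limit of $21,000.

Larkspur wins at $21,000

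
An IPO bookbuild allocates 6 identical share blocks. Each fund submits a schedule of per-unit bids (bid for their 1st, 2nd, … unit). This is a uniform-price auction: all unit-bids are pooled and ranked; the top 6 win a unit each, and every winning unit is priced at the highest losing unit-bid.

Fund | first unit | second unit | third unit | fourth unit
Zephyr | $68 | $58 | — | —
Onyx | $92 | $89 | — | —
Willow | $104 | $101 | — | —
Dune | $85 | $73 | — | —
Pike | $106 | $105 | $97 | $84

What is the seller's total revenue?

All unit-bids, highest first — top 6: 106 (Pike-1), 105 (Pike-2), 104 (Willow-1), 101 (Willow-2), 97 (Pike-3), 92 (Onyx-1)
First bid not allocated: $89.
Allocation: Onyx 1, Pike 3, Willow 2. Every unit priced at $89.
Revenue = 6 × 89 = $534.

Total revenue: $534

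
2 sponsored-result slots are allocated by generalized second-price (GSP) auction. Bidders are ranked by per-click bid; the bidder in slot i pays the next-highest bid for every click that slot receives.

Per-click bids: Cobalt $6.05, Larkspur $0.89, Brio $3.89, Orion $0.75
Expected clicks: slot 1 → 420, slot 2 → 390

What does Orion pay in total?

Sorting advertisers: $6.05 (Cobalt) > $3.89 (Brio) > $0.89 (Larkspur) > …
Orion ranks below slot 2 → no slot, pays nothing.

Orion pays $0.00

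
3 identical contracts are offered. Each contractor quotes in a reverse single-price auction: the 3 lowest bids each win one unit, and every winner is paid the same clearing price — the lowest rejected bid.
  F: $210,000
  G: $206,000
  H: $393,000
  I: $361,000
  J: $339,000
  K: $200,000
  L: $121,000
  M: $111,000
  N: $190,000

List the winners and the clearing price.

Sorting: 111,000 (M), 121,000 (L), 190,000 (N), 200,000 (K), 206,000 (G), …
Winners (3 units): M, L, N.
Clearing price = lowest rejected bid = $200,000.

M, L, N; each is paid $200,000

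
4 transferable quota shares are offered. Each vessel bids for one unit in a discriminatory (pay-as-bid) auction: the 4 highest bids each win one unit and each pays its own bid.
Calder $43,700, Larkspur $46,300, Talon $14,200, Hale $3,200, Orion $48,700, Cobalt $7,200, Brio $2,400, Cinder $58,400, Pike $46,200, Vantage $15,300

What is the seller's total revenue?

Total revenue: $199,600

Bids ranked high→low: 58,400 (Cinder), 48,700 (Orion), 46,300 (Larkspur), 46,200 (Pike), 43,700 (Calder), 15,300 (Vantage), …
Winners (4 units): Cinder, Orion, Larkspur, Pike.
Total revenue = 58,400 + 48,700 + 46,300 + 46,200 = $199,600.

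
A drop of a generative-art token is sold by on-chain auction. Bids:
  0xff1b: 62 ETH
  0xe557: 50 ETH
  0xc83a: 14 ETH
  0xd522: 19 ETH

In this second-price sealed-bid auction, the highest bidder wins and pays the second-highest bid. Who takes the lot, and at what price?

Rule: the highest bidder wins and pays the second-highest bid.
Bids ranked: 62 (0xff1b) > 50 (0xe557) > 19 (0xd522) > 14 (0xc83a)
Second-price: 0xff1b pays 0xe557's bid of 50 ETH.

0xff1b pays 50 ETH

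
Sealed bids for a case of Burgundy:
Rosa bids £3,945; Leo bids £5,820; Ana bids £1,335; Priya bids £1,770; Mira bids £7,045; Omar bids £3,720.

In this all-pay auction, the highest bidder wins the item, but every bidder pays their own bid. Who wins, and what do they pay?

Mira pays £7,045

Bids ranked: 7,045 (Mira) > 5,820 (Leo) > 3,945 (Rosa) > 3,720 (Omar) > 1,770 (Priya) > 1,335 (Ana)
Mira wins with the top bid; all bids are sunk regardless.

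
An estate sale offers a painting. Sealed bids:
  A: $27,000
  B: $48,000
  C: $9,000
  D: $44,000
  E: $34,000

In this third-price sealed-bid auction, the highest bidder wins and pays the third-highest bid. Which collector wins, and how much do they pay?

B pays $34,000

Bids in order: 48,000 (B) > 44,000 (D) > 34,000 (E) > 27,000 (A) > 9,000 (C)
B is highest; pays the third-highest bid, $34,000.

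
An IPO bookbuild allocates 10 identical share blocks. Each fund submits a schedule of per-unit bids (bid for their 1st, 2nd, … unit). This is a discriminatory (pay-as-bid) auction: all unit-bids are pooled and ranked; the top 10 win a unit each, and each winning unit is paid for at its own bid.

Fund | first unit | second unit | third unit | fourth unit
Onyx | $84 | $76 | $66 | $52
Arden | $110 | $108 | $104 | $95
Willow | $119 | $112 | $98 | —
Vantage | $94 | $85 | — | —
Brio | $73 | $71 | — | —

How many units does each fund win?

Arden 4, Onyx 1, Vantage 2, Willow 3

All unit-bids, highest first — top 10: 119 (Willow-1), 112 (Willow-2), 110 (Arden-1), 108 (Arden-2), 104 (Arden-3), 98 (Willow-3), 95 (Arden-4), 94 (Vantage-1), 85 (Vantage-2), 84 (Onyx-1)
Next rejected bid: $76 (not a price — pay-as-bid).
Allocation: Arden 4, Onyx 1, Vantage 2, Willow 3.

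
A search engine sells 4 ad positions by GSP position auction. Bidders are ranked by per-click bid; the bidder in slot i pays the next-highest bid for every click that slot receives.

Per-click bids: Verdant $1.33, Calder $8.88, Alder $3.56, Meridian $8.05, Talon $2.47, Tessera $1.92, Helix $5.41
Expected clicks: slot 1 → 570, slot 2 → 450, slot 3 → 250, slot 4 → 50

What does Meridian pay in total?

Ranked by bid: $8.88 (Calder) > $8.05 (Meridian) > $5.41 (Helix) > $3.56 (Alder) > $2.47 (Talon) > …
Meridian holds slot 2 → pays next bid $5.41 × 450 clicks = $2434.50.

Meridian pays $2434.50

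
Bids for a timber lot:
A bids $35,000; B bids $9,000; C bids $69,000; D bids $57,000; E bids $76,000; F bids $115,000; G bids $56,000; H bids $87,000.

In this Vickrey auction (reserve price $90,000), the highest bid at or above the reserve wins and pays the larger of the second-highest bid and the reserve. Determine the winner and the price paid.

Sorting bids: 115,000 (F) > 87,000 (H) > 76,000 (E) > 69,000 (C) > 57,000 (D) > 56,000 (G) > …
F has the top bid at or above the reserve ($115,000).
Second-highest bid $87,000 is below the reserve $90,000, so the reserve binds → payment $90,000.

F pays $90,000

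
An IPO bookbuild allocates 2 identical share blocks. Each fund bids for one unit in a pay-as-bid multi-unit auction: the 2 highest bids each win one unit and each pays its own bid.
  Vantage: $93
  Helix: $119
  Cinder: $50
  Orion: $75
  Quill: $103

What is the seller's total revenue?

Total revenue: $222

Sorting: 119 (Helix), 103 (Quill), 93 (Vantage), 75 (Orion), …
Top 2: Helix, Quill.
Total revenue = 119 + 103 = $222.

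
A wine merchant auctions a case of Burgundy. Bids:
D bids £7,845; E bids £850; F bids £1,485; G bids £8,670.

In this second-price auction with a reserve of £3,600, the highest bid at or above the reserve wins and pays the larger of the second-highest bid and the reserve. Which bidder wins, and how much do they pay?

G pays £7,845

Rule: the highest bid at or above the reserve wins and pays the larger of the second-highest bid and the reserve.
Sorting bids: 8,670 (G) > 7,845 (D) > 1,485 (F) > 850 (E)
Highest eligible bid: G at £8,670.
Second-highest bid £7,845 exceeds the reserve £3,600 → payment £7,845.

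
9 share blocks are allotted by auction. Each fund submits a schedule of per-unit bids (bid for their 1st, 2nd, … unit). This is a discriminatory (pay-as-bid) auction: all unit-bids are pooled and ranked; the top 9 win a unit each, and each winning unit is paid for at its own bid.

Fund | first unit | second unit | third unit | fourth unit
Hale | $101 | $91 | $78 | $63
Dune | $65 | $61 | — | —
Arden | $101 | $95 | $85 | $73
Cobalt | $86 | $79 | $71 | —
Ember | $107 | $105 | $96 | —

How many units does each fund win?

Pooled unit-bids ranked (top 9): 107 (Ember-1), 105 (Ember-2), 101 (Hale-1), 101 (Arden-1), 96 (Ember-3), 95 (Arden-2), 91 (Hale-2), 86 (Cobalt-1), 85 (Arden-3)
Next rejected bid: $79 (not a price — pay-as-bid).
Allocation: Arden 3, Cobalt 1, Ember 3, Hale 2.

Arden 3, Cobalt 1, Ember 3, Hale 2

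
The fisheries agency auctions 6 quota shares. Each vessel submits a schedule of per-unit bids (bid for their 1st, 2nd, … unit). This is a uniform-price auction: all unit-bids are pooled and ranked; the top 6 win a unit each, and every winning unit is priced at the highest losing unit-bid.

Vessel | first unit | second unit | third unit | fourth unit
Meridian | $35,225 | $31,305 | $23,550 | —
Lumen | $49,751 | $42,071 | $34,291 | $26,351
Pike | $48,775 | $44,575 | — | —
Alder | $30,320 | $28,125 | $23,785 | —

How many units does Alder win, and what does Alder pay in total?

All unit-bids, highest first — top 6: 49,751 (Lumen-1), 48,775 (Pike-1), 44,575 (Pike-2), 42,071 (Lumen-2), 35,225 (Meridian-1), 34,291 (Lumen-3)
First bid not allocated: $31,305.
Alder wins 0 unit(s) at $31,305 each.

Alder: 0 units, pays $0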